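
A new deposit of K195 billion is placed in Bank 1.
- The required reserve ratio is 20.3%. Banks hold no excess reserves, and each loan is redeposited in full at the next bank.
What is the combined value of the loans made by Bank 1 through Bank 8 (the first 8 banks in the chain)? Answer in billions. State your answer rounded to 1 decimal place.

K640.9 billion

Bank i lends (1 − rr)^i of the original deposit: Bank 1 lends 195·0.7970 = 155.4150, Bank 2 lends 195·0.7970² ≈ 123.8658, and so on.
Summing a geometric series: total = 195·[0.7970·(1 − 0.7970^8) / (1 − 0.7970)] ≈ 640.9494 billion.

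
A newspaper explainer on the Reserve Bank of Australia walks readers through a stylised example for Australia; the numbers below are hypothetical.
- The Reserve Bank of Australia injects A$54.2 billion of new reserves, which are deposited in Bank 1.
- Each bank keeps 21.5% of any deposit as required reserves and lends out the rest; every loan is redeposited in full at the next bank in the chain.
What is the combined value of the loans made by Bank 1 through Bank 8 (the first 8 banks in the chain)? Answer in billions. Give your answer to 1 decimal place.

Bank i lends (1 − rr)^i of the original deposit: Bank 1 lends 54.2·0.7850 = 42.5470, Bank 2 lends 54.2·0.7850² ≈ 33.3994, and so on.
Summing a geometric series: total = 54.2·[0.7850·(1 − 0.7850^8) / (1 − 0.7850)] ≈ 169.3574 billion.

A$169.4 billion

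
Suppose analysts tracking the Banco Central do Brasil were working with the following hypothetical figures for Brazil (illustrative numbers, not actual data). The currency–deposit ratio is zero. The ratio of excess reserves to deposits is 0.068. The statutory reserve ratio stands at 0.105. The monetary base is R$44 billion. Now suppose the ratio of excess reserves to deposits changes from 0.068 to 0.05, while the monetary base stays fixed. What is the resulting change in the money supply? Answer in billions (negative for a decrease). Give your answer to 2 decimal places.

R$29.54 billion

Initially m₁ = 1 / (0.105 + 0.068) ≈ 5.78035, so M₁ = 5.78035 × 44 = 254.3354 billion.
After the change m₂ = 1 / (0.105 + 0.05) ≈ 6.45161, so M₂ = 6.45161 × 44 ≈ 283.8708 billion.
ΔM = M₂ − M₁ = 283.8708 − 254.3354 = 29.5354 billion.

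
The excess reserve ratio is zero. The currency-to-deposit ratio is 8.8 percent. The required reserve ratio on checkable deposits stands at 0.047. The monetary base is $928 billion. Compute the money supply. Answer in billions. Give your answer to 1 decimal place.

The money multiplier is m = (1 + c) / (rr + c) = (1 + 0.088) / (0.047 + 0.088) ≈ 8.05926.
So M = m × MB = 8.05926 × 928 ≈ 7478.9933 billion.

$7479.0 billion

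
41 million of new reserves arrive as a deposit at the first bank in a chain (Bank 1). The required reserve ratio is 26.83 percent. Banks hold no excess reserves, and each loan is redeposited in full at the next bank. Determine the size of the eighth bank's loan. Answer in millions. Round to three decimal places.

Each bank lends a fraction (1 − rr) = 0.7317 of the deposit it receives, so Bank 8 receives 41·0.7317^7 and lends 41·0.7317^8 ≈ 3.3686 million.

3.369 million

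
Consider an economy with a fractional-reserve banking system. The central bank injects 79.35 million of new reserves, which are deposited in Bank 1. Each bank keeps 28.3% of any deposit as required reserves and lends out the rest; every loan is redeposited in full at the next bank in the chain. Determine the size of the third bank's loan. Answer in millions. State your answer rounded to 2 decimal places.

29.25 million

Each bank lends a fraction (1 − rr) = 0.7170 of the deposit it receives, so Bank 3 receives 79.35·0.7170^2 and lends 79.35·0.7170^3 ≈ 29.2486 million.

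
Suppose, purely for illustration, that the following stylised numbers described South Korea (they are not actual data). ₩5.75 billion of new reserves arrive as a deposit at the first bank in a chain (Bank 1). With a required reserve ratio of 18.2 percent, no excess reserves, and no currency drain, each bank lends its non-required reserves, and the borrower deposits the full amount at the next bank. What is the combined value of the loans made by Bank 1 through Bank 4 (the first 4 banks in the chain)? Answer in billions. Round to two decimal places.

Bank i lends (1 − rr)^i of the original deposit: Bank 1 lends 5.75·0.8180 = 4.7035, Bank 2 lends 5.75·0.8180² ≈ 3.8475, and so on.
Summing a geometric series: total = 5.75·[0.8180·(1 − 0.8180^4) / (1 − 0.8180)] ≈ 14.2726 billion.

₩14.27 billion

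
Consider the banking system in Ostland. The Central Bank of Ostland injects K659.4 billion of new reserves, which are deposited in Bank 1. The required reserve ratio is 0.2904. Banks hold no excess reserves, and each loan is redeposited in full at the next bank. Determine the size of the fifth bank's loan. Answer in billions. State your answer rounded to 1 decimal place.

Each bank lends a fraction (1 − rr) = 0.7096 of the deposit it receives, so Bank 5 receives 659.4·0.7096^4 and lends 659.4·0.7096^5 ≈ 118.6361 billion.

K118.6 billion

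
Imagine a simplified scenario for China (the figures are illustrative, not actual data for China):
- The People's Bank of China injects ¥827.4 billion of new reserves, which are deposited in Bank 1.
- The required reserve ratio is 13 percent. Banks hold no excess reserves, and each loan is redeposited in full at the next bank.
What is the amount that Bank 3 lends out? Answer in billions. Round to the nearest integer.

Each bank lends a fraction (1 − rr) = 0.8700 of the deposit it receives, so Bank 3 receives 827.4·0.8700^2 and lends 827.4·0.8700^3 ≈ 544.8454 billion.

¥545 billion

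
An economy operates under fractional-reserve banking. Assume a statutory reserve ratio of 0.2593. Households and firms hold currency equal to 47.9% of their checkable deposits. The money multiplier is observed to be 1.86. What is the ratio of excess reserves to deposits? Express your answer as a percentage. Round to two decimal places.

Using m = 1.86. Since m = (1 + c)/(c + rr + e), the denominator satisfies c + rr + e = (1 + c)/m = (1 + 0.479) / 1.86 ≈ 0.795161.
With c = 0.479 and rr = 0.2593, the ratio of excess reserves to deposits is 0.795161 − 0.479 − 0.2593 = 0.056861.

5.69%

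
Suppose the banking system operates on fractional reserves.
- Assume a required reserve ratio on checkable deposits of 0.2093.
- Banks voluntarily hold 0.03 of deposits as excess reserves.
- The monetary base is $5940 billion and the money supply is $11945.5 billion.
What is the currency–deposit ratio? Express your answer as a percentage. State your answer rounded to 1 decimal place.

Using m = M/MB = 11945.5/5940 ≈ 2.011027. From m = (1 + c)/(c + rr + e), rearranging gives 1 + c = m·(c + rr + e), so c·(1 − m) = m·(rr + e) − 1.
Hence c = [m·(rr + e) − 1]/(1 − m) = [2.011027 × (0.2093 + 0.03) − 1] / (1 − 2.011027) ≈ 0.513103.

51.3%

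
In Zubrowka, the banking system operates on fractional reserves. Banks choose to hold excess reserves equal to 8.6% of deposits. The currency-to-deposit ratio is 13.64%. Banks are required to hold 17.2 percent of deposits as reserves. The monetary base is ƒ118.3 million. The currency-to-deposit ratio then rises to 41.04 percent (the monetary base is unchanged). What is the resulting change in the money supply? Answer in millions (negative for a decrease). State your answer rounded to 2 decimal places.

Initially m₁ = (1 + 0.1364) / (0.172 + 0.086 + 0.1364) ≈ 2.881339, so M₁ = 2.881339 × 118.3 ≈ 340.8624 million.
After the change m₂ = (1 + 0.4104) / (0.172 + 0.086 + 0.4104) ≈ 2.110114, so M₂ = 2.110114 × 118.3 ≈ 249.6265 million.
ΔM = M₂ − M₁ = 249.6265 − 340.8624 = -91.2359 million.

-91.24 million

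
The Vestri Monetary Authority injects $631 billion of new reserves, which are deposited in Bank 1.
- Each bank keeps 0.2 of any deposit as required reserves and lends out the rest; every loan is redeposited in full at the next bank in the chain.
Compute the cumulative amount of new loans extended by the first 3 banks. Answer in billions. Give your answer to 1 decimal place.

Bank i lends (1 − rr)^i of the original deposit: Bank 1 lends 631·0.8000 = 504.8000, Bank 2 lends 631·0.8000² = 403.8400, and so on.
Summing a geometric series: total = 631·[0.8000·(1 − 0.8000^3) / (1 − 0.8000)] = 1231.7120 billion.

$1231.7 billion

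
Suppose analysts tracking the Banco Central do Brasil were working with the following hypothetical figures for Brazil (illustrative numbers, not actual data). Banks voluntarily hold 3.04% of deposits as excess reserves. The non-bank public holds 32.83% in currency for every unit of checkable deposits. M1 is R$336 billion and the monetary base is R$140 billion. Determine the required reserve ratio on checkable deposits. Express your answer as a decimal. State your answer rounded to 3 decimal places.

Using m = M/MB = 336/140 = 2.400000. Since m = (1 + c)/(c + rr + e), the denominator satisfies c + rr + e = (1 + c)/m = (1 + 0.3283) / 2.400000 ≈ 0.553458.
With c = 0.3283 and e = 0.0304, the required reserve ratio on checkable deposits is 0.553458 − 0.3283 − 0.0304 = 0.194758.

0.195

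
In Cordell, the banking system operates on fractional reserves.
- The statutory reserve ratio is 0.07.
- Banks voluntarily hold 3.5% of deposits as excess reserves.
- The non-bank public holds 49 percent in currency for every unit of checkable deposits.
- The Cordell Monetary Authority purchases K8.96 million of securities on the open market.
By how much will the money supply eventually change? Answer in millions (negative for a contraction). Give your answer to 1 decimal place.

K22.4 million

The money multiplier is m = (1 + c) / (rr + e + c) = (1 + 0.49) / (0.07 + 0.035 + 0.49) ≈ 2.5042.
The purchase adds 8.96 million of base, so ΔM = m × ΔMB = 2.5042 × (+8.96) ≈ 22.4376 million.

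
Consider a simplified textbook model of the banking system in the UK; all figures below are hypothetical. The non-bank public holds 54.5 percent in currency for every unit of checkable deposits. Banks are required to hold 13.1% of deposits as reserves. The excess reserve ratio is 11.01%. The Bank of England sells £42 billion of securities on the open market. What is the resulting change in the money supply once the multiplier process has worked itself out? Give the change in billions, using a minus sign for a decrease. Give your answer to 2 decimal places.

-82.55 billion

The money multiplier is m = (1 + c) / (rr + e + c) = (1 + 0.545) / (0.131 + 0.1101 + 0.545) ≈ 1.96540.
The sale removes 42 billion of base, so ΔM = m × ΔMB = 1.96540 × (−42) = -82.5468 billion.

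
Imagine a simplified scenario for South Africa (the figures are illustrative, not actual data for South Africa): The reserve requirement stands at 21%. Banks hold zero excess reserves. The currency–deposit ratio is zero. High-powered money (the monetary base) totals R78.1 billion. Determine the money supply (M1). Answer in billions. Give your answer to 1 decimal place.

With no currency drain or excess reserves, the money multiplier is m = 1/rr = 1/0.21 ≈ 4.7619.
Money supply M = m × MB = 4.7619 × 78.1 ≈ 371.9044 billion.

R371.9 billion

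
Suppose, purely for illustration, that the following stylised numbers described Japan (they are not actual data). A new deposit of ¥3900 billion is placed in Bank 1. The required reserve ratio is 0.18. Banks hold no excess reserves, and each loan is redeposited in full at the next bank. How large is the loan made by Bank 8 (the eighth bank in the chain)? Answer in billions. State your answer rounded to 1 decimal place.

¥797.2 billion

Each bank lends a fraction (1 − rr) = 0.8200 of the deposit it receives, so Bank 8 receives 3900·0.8200^7 and lends 3900·0.8200^8 ≈ 797.2149 billion.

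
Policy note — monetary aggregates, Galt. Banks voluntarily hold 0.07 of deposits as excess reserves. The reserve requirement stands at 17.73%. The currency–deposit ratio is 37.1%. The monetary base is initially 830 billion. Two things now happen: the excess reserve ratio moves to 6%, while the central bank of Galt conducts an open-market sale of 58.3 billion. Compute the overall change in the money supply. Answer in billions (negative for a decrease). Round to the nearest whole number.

Before: m₁ = (1 + 0.371) / (0.1773 + 0.07 + 0.371) ≈ 2.2174, MB₁ = 830, so M₁ = 2.2174 × 830 = 1840.442 billion.
After: m₂ = (1 + 0.371) / (0.1773 + 0.06 + 0.371) ≈ 2.2538, MB₂ = 830 − 58.3 = 771.7, so M₂ = 2.2538 × 771.7 ≈ 1739.2575 billion.
ΔM = M₂ − M₁ = 1739.2575 − 1840.442 = -101.1845 billion.

-101 billion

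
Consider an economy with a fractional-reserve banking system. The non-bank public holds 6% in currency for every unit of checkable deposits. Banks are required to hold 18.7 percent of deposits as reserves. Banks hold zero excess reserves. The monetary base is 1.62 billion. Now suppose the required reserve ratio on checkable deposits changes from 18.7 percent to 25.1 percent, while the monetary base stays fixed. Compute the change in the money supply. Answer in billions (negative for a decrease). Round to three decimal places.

Initially m₁ = (1 + 0.06) / (0.187 + 0.06) ≈ 4.29150, so M₁ = 4.29150 × 1.62 ≈ 6.9522 billion.
After the change m₂ = (1 + 0.06) / (0.251 + 0.06) ≈ 3.40836, so M₂ = 3.40836 × 1.62 ≈ 5.5215 billion.
ΔM = M₂ − M₁ = 5.5215 − 6.9522 = -1.4307 billion.

-1.431 billion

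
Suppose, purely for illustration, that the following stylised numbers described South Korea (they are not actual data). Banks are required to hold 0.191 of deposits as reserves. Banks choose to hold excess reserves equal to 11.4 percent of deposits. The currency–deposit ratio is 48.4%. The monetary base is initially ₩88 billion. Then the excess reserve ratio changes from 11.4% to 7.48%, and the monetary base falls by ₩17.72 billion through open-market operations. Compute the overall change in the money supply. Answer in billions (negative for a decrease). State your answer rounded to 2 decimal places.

Before: m₁ = (1 + 0.484) / (0.191 + 0.114 + 0.484) ≈ 1.88086, MB₁ = 88, so M₁ = 1.88086 × 88 ≈ 165.5157 billion.
After: m₂ = (1 + 0.484) / (0.191 + 0.0748 + 0.484) ≈ 1.97919, MB₂ = 88 − 17.72 = 70.28, so M₂ = 1.97919 × 70.28 ≈ 139.0975 billion.
ΔM = M₂ − M₁ = 139.0975 − 165.5157 = -26.4182 billion.

-26.42 billion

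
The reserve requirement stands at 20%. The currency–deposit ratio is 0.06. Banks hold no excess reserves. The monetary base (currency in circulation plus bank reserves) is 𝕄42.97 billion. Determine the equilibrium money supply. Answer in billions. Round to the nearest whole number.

The money multiplier is m = (1 + c) / (rr + c) = (1 + 0.06) / (0.2 + 0.06) ≈ 4.0769.
So M = m × MB = 4.0769 × 42.97 ≈ 175.1844 billion.

𝕄175 billion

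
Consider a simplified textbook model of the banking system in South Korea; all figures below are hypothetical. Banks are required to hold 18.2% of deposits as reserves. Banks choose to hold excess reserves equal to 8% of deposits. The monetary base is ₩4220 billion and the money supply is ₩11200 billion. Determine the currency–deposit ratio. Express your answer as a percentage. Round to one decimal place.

18.4%

Using m = M/MB = 11200/4220 ≈ 2.654028. From m = (1 + c)/(c + rr + e), rearranging gives 1 + c = m·(c + rr + e), so c·(1 − m) = m·(rr + e) − 1.
Hence c = [m·(rr + e) − 1]/(1 − m) = [2.654028 × (0.182 + 0.08) − 1] / (1 − 2.654028) ≈ 0.184183.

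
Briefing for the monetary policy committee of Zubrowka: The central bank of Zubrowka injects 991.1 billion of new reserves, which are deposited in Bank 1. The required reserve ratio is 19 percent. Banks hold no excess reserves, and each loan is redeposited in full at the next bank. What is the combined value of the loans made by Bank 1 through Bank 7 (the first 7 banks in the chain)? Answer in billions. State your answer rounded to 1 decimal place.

Bank i lends (1 − rr)^i of the original deposit: Bank 1 lends 991.1·0.8100 = 802.7910, Bank 2 lends 991.1·0.8100² ≈ 650.2607, and so on.
Summing a geometric series: total = 991.1·[0.8100·(1 − 0.8100^7) / (1 − 0.8100)] ≈ 3258.6219 billion.

3258.6 billion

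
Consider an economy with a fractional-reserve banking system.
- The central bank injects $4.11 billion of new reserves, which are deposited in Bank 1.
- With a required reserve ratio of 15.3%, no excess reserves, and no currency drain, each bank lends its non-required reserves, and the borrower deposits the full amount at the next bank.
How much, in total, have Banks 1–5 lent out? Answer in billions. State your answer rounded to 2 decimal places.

Bank i lends (1 − rr)^i of the original deposit: Bank 1 lends 4.11·0.8470 ≈ 3.4812, Bank 2 lends 4.11·0.8470² ≈ 2.9486, and so on.
Summing a geometric series: total = 4.11·[0.8470·(1 − 0.8470^5) / (1 − 0.8470)] ≈ 12.8341 billion.

$12.83 billion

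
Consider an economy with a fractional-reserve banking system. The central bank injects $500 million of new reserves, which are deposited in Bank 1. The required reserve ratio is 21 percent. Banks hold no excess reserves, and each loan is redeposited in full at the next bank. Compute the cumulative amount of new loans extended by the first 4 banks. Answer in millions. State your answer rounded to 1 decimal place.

$1148.3 million

Bank i lends (1 − rr)^i of the original deposit: Bank 1 lends 500·0.7900 = 395.0000, Bank 2 lends 500·0.7900² = 312.0500, and so on.
Summing a geometric series: total = 500·[0.7900·(1 − 0.7900^4) / (1 − 0.7900)] ≈ 1148.3199 million.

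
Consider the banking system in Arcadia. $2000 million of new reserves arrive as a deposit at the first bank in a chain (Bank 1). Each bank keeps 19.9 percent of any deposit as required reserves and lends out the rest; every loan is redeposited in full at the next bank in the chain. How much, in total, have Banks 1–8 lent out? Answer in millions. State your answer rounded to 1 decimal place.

Bank i lends (1 − rr)^i of the original deposit: Bank 1 lends 2000·0.8010 = 1602.0000, Bank 2 lends 2000·0.8010² = 1283.2020, and so on.
Summing a geometric series: total = 2000·[0.8010·(1 − 0.8010^8) / (1 − 0.8010)] ≈ 6686.0779 million.

$6686.1 million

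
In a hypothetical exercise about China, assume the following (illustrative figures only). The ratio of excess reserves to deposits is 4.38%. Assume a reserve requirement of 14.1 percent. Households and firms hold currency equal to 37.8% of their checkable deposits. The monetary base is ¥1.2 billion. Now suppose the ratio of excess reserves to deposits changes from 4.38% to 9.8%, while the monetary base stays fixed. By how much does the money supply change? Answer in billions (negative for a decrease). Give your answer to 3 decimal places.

Initially m₁ = (1 + 0.378) / (0.141 + 0.0438 + 0.378) ≈ 2.44847, so M₁ = 2.44847 × 1.2 ≈ 2.9382 billion.
After the change m₂ = (1 + 0.378) / (0.141 + 0.098 + 0.378) ≈ 2.23339, so M₂ = 2.23339 × 1.2 ≈ 2.6801 billion.
ΔM = M₂ − M₁ = 2.6801 − 2.9382 = -0.2581 billion.

-0.258 billion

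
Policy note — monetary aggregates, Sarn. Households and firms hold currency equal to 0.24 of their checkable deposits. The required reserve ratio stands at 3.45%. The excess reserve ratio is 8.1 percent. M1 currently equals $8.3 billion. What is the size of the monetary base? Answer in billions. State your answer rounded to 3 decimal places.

The money multiplier is m = (1 + c) / (rr + e + c) = (1 + 0.24) / (0.0345 + 0.081 + 0.24) ≈ 3.48805.
MB = M / m = 8.3 / 3.48805 ≈ 2.3796 billion.

$2.380 billion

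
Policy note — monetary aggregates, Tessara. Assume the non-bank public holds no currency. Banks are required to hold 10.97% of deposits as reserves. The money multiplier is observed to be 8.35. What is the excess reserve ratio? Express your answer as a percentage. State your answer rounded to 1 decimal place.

1.0%

Using m = 8.35. Since m = (1 + c)/(c + rr + e), the denominator satisfies c + rr + e = (1 + c)/m = (1 + 0) / 8.35 ≈ 0.119760.
With c = 0 and rr = 0.1097, the excess reserve ratio is 0.119760 − 0 − 0.1097 = 0.01006.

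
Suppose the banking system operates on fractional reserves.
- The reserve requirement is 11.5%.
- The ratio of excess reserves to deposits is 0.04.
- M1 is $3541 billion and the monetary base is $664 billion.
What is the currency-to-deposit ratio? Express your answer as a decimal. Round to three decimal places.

Using m = M/MB = 3541/664 ≈ 5.332831. From m = (1 + c)/(c + rr + e), rearranging gives 1 + c = m·(c + rr + e), so c·(1 − m) = m·(rr + e) − 1.
Hence c = [m·(rr + e) − 1]/(1 − m) = [5.332831 × (0.115 + 0.04) − 1] / (1 − 5.332831) ≈ 0.040023.

0.040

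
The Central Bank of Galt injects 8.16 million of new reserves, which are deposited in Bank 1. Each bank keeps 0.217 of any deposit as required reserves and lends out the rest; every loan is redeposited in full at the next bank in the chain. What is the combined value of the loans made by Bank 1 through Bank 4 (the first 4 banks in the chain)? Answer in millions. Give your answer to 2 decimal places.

Bank i lends (1 − rr)^i of the original deposit: Bank 1 lends 8.16·0.7830 ≈ 6.3893, Bank 2 lends 8.16·0.7830² ≈ 5.0028, and so on.
Summing a geometric series: total = 8.16·[0.7830·(1 − 0.7830^4) / (1 − 0.7830)] ≈ 18.3764 million.

18.38 million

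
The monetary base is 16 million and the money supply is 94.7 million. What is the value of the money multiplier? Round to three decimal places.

The money multiplier is m = M / MB = 94.7 / 16 = 5.91875.

5.919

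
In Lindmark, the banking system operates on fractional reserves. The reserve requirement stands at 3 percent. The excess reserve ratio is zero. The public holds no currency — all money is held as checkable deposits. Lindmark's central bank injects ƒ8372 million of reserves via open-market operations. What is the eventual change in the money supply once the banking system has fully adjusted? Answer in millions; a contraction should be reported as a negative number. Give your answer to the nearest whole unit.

ƒ279067 million

The simple money multiplier is m = 1/rr = 1/0.03 ≈ 33.33333.
An open-market purchase increases the monetary base by 8372 million, so ΔM = m × ΔMB = 33.33333 × 8372 ≈ 279066.6388 million.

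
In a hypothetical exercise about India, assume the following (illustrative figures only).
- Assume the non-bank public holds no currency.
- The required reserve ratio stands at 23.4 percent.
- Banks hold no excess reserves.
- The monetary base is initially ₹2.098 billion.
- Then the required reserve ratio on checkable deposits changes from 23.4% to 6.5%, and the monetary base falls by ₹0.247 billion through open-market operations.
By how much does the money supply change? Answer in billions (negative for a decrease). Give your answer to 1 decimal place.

Before: m₁ = 1 / (0.234) ≈ 4.2735, MB₁ = 2.098, so M₁ = 4.2735 × 2.098 ≈ 8.9658 billion.
After: m₂ = 1 / (0.065) ≈ 15.3846, MB₂ = 2.098 − 0.247 = 1.851, so M₂ = 15.3846 × 1.851 ≈ 28.4769 billion.
ΔM = M₂ − M₁ = 28.4769 − 8.9658 = 19.5111 billion.

₹19.5 billion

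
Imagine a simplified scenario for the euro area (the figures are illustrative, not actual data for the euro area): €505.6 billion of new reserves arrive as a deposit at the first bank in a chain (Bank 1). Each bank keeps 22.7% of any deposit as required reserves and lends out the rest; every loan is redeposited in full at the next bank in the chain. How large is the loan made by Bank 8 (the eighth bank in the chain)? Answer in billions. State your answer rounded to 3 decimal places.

€64.453 billion

Each bank lends a fraction (1 − rr) = 0.7730 of the deposit it receives, so Bank 8 receives 505.6·0.7730^7 and lends 505.6·0.7730^8 ≈ 64.4530 billion.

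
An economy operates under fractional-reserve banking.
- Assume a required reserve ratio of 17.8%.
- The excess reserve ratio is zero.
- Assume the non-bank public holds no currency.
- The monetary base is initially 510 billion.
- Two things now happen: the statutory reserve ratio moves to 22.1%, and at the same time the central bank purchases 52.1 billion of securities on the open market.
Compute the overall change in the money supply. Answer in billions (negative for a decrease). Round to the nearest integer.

-322 billion

Before: m₁ = 1 / (0.178) ≈ 5.6180, MB₁ = 510, so M₁ = 5.6180 × 510 = 2865.18 billion.
After: m₂ = 1 / (0.221) ≈ 4.5249, MB₂ = 510 + 52.1 = 562.1, so M₂ = 4.5249 × 562.1 ≈ 2543.4463 billion.
ΔM = M₂ − M₁ = 2543.4463 − 2865.18 = -321.7337 billion.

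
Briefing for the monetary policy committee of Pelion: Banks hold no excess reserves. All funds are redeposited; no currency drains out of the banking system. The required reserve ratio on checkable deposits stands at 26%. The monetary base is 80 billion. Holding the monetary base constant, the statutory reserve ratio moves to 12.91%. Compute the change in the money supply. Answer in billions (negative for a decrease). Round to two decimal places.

Initially m₁ = 1 / (0.26) ≈ 3.84615, so M₁ = 3.84615 × 80 = 307.692 billion.
After the change m₂ = 1 / (0.1291) ≈ 7.74593, so M₂ = 7.74593 × 80 = 619.6744 billion.
ΔM = M₂ − M₁ = 619.6744 − 307.692 = 311.9824 billion.

311.98 billion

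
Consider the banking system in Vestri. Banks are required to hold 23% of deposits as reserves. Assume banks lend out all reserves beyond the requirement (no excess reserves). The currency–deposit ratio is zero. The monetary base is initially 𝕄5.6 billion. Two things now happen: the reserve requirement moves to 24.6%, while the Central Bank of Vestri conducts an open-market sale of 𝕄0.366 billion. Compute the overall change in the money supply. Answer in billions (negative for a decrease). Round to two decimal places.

Before: m₁ = 1 / (0.23) ≈ 4.3478, MB₁ = 5.6, so M₁ = 4.3478 × 5.6 ≈ 24.3477 billion.
After: m₂ = 1 / (0.246) ≈ 4.0650, MB₂ = 5.6 − 0.366 = 5.234, so M₂ = 4.0650 × 5.234 ≈ 21.2762 billion.
ΔM = M₂ − M₁ = 21.2762 − 24.3477 = -3.0715 billion.

-3.07 billion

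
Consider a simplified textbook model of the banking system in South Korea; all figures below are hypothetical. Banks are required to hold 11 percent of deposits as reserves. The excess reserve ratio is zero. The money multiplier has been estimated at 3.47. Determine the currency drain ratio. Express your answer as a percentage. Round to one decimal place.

25.0%

Using m = 3.47. From m = (1 + c)/(c + rr + e), rearranging gives 1 + c = m·(c + rr + e), so c·(1 − m) = m·(rr + e) − 1.
Hence c = [m·(rr + e) − 1]/(1 − m) = [3.47 × (0.11 + 0) − 1] / (1 − 3.47) ≈ 0.250324.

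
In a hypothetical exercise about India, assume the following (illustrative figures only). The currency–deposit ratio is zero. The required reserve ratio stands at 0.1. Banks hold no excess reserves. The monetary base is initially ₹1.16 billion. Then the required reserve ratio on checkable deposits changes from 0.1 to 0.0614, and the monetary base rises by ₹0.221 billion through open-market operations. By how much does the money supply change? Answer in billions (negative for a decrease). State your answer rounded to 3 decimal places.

Before: m₁ = 1 / (0.1) = 10, MB₁ = 1.16, so M₁ = 10 × 1.16 = 11.6 billion.
After: m₂ = 1 / (0.0614) ≈ 16.28664, MB₂ = 1.16 + 0.221 = 1.381, so M₂ = 16.28664 × 1.381 ≈ 22.4918 billion.
ΔM = M₂ − M₁ = 22.4918 − 11.6 = 10.8918 billion.

₹10.892 billion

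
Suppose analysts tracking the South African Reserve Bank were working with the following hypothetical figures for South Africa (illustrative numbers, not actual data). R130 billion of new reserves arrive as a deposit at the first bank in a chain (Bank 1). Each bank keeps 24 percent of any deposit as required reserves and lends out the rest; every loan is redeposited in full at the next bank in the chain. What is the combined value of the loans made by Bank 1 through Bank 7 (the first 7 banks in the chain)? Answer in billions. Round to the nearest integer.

R351 billion

Bank i lends (1 − rr)^i of the original deposit: Bank 1 lends 130·0.7600 = 98.8000, Bank 2 lends 130·0.7600² = 75.0880, and so on.
Summing a geometric series: total = 130·[0.7600·(1 − 0.7600^7) / (1 − 0.7600)] ≈ 351.3773 billion.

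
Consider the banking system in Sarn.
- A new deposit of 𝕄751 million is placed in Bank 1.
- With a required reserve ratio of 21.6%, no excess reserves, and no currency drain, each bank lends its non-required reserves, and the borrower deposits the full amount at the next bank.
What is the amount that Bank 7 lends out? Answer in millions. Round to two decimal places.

𝕄136.73 million

Each bank lends a fraction (1 − rr) = 0.7840 of the deposit it receives, so Bank 7 receives 751·0.7840^6 and lends 751·0.7840^7 ≈ 136.7264 million.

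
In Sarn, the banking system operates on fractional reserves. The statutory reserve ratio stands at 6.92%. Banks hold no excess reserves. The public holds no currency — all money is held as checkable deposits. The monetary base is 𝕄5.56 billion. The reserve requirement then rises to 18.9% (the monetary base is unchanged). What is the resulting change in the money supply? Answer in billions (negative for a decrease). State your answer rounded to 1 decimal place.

-50.9 billion

Initially m₁ = 1 / (0.0692) ≈ 14.4509, so M₁ = 14.4509 × 5.56 ≈ 80.347 billion.
After the change m₂ = 1 / (0.189) ≈ 5.2910, so M₂ = 5.2910 × 5.56 ≈ 29.418 billion.
ΔM = M₂ − M₁ = 29.418 − 80.347 = -50.929 billion.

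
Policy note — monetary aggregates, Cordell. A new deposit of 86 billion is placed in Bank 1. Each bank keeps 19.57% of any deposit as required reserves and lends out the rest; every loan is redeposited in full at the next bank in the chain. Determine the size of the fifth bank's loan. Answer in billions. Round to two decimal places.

Each bank lends a fraction (1 − rr) = 0.8043 of the deposit it receives, so Bank 5 receives 86·0.8043^4 and lends 86·0.8043^5 ≈ 28.9460 billion.

28.95 billion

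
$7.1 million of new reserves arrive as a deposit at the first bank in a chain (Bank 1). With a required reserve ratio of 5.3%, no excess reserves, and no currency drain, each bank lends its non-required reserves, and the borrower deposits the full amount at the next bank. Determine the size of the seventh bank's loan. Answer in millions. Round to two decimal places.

Each bank lends a fraction (1 − rr) = 0.9470 of the deposit it receives, so Bank 7 receives 7.1·0.9470^6 and lends 7.1·0.9470^7 ≈ 4.8496 million.

$4.85 million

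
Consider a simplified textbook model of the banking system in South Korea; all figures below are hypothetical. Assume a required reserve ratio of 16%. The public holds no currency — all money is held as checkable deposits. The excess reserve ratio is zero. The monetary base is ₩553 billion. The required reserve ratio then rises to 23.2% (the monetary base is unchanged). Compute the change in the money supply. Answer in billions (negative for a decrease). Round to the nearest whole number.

-1073 billion

Initially m₁ = 1 / (0.16) = 6.25, so M₁ = 6.25 × 553 = 3456.25 billion.
After the change m₂ = 1 / (0.232) ≈ 4.3103, so M₂ = 4.3103 × 553 = 2383.5959 billion.
ΔM = M₂ − M₁ = 2383.5959 − 3456.25 = -1072.6541 billion.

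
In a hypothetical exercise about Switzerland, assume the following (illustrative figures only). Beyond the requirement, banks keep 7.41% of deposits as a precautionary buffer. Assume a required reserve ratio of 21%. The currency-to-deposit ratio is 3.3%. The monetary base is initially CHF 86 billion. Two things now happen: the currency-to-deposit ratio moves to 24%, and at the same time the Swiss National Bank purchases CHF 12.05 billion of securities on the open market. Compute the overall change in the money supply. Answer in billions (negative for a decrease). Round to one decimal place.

Before: m₁ = (1 + 0.033) / (0.21 + 0.0741 + 0.033) ≈ 3.2576, MB₁ = 86, so M₁ = 3.2576 × 86 = 280.1536 billion.
After: m₂ = (1 + 0.24) / (0.21 + 0.0741 + 0.24) ≈ 2.3660, MB₂ = 86 + 12.05 = 98.05, so M₂ = 2.3660 × 98.05 = 231.9863 billion.
ΔM = M₂ − M₁ = 231.9863 − 280.1536 = -48.1673 billion.

-48.2 billion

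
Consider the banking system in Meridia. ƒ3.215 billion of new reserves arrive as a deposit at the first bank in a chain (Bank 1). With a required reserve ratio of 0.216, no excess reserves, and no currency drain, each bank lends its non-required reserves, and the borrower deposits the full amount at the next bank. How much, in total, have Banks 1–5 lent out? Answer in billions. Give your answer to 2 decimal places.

Bank i lends (1 − rr)^i of the original deposit: Bank 1 lends 3.215·0.7840 ≈ 2.5206, Bank 2 lends 3.215·0.7840² ≈ 1.9761, and so on.
Summing a geometric series: total = 3.215·[0.7840·(1 − 0.7840^5) / (1 − 0.7840)] ≈ 8.2129 billion.

ƒ8.21 billion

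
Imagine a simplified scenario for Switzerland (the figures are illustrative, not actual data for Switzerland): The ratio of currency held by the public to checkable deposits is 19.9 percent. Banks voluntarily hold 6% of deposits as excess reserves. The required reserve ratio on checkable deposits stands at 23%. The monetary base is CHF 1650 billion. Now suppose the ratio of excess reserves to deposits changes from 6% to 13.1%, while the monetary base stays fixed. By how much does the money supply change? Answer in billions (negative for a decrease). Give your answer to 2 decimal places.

-512.94 billion

Initially m₁ = (1 + 0.199) / (0.23 + 0.06 + 0.199) ≈ 2.4519427, so M₁ = 2.4519427 × 1650 ≈ 4045.7055 billion.
After the change m₂ = (1 + 0.199) / (0.23 + 0.131 + 0.199) ≈ 2.1410714, so M₂ = 2.1410714 × 1650 ≈ 3532.7678 billion.
ΔM = M₂ − M₁ = 3532.7678 − 4045.7055 = -512.9377 billion.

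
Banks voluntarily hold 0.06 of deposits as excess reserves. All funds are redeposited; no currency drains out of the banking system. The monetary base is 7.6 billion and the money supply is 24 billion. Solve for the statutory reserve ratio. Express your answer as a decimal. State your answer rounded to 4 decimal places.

Using m = M/MB = 24/7.6 ≈ 3.157895. Since m = (1 + c)/(c + rr + e), the denominator satisfies c + rr + e = (1 + c)/m = (1 + 0) / 3.157895 ≈ 0.316667.
With c = 0 and e = 0.06, the statutory reserve ratio is 0.316667 − 0 − 0.06 = 0.256667.

0.2567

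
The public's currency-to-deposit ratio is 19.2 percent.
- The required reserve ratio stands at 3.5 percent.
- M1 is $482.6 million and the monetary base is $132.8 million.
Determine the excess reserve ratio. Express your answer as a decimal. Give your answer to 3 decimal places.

Using m = M/MB = 482.6/132.8 ≈ 3.634036. Since m = (1 + c)/(c + rr + e), the denominator satisfies c + rr + e = (1 + c)/m = (1 + 0.192) / 3.634036 ≈ 0.328010.
With c = 0.192 and rr = 0.035, the excess reserve ratio is 0.328010 − 0.192 − 0.035 = 0.10101.

0.101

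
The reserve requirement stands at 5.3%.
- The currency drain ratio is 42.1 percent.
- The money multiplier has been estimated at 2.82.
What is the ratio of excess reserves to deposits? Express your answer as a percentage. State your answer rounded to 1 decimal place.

Using m = 2.82. Since m = (1 + c)/(c + rr + e), the denominator satisfies c + rr + e = (1 + c)/m = (1 + 0.421) / 2.82 ≈ 0.503901.
With c = 0.421 and rr = 0.053, the ratio of excess reserves to deposits is 0.503901 − 0.421 − 0.053 = 0.029901.

3.0%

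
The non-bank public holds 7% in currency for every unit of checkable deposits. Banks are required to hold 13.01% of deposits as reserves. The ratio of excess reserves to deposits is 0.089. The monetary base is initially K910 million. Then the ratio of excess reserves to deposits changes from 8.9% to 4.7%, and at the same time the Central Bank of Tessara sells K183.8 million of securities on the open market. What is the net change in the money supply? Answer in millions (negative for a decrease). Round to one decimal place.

-223.4 million

Before: m₁ = (1 + 0.07) / (0.1301 + 0.089 + 0.07) ≈ 3.70114, MB₁ = 910, so M₁ = 3.70114 × 910 = 3368.0374 million.
After: m₂ = (1 + 0.07) / (0.1301 + 0.047 + 0.07) ≈ 4.33023, MB₂ = 910 − 183.8 = 726.2, so M₂ = 4.33023 × 726.2 ≈ 3144.613 million.
ΔM = M₂ − M₁ = 3144.613 − 3368.0374 = -223.4244 million.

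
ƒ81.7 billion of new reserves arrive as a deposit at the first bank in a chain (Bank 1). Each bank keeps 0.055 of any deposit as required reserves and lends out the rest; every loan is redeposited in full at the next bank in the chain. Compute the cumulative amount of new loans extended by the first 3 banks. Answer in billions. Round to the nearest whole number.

Bank i lends (1 − rr)^i of the original deposit: Bank 1 lends 81.7·0.9450 = 77.2065, Bank 2 lends 81.7·0.9450² ≈ 72.9601, and so on.
Summing a geometric series: total = 81.7·[0.9450·(1 − 0.9450^3) / (1 − 0.9450)] ≈ 219.1140 billion.

ƒ219 billion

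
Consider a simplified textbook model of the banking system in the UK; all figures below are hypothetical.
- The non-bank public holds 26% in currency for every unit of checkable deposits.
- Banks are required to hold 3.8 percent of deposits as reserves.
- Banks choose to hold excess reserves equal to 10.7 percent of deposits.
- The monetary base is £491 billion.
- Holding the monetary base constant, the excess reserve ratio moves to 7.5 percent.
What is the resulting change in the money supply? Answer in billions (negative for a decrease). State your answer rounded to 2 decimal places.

£131.05 billion

Initially m₁ = (1 + 0.26) / (0.038 + 0.107 + 0.26) ≈ 3.111111, so M₁ = 3.111111 × 491 ≈ 1527.5555 billion.
After the change m₂ = (1 + 0.26) / (0.038 + 0.075 + 0.26) ≈ 3.378016, so M₂ = 3.378016 × 491 ≈ 1658.6059 billion.
ΔM = M₂ − M₁ = 1658.6059 − 1527.5555 = 131.0504 billion.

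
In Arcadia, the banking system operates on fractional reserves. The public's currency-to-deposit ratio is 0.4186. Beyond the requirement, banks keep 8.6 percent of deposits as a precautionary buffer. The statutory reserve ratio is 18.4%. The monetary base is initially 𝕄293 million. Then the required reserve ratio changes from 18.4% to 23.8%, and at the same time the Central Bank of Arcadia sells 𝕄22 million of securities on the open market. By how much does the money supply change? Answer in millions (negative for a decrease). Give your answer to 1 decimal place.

-85.9 million

Before: m₁ = (1 + 0.4186) / (0.184 + 0.086 + 0.4186) ≈ 2.06012, MB₁ = 293, so M₁ = 2.06012 × 293 ≈ 603.6152 million.
After: m₂ = (1 + 0.4186) / (0.238 + 0.086 + 0.4186) ≈ 1.91032, MB₂ = 293 − 22 = 271, so M₂ = 1.91032 × 271 ≈ 517.6967 million.
ΔM = M₂ − M₁ = 517.6967 − 603.6152 = -85.9185 million.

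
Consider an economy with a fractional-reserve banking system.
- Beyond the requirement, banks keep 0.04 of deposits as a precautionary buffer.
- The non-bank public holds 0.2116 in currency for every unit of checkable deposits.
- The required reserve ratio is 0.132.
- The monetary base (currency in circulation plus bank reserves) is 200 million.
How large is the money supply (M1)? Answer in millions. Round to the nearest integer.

632 million

The money multiplier is m = (1 + c) / (rr + e + c) = (1 + 0.2116) / (0.132 + 0.04 + 0.2116) ≈ 3.1585.
So M = m × MB = 3.1585 × 200 = 631.7 million.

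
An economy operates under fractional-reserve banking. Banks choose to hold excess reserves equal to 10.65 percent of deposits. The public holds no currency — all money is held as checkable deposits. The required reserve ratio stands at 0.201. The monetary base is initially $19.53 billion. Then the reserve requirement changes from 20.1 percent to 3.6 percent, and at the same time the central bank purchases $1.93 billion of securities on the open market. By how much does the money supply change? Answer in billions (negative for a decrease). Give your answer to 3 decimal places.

Before: m₁ = 1 / (0.201 + 0.1065) ≈ 3.252033, MB₁ = 19.53, so M₁ = 3.252033 × 19.53 ≈ 63.5122 billion.
After: m₂ = 1 / (0.036 + 0.1065) ≈ 7.017544, MB₂ = 19.53 + 1.93 = 21.46, so M₂ = 7.017544 × 21.46 ≈ 150.5965 billion.
ΔM = M₂ − M₁ = 150.5965 − 63.5122 = 87.0843 billion.

$87.084 billion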